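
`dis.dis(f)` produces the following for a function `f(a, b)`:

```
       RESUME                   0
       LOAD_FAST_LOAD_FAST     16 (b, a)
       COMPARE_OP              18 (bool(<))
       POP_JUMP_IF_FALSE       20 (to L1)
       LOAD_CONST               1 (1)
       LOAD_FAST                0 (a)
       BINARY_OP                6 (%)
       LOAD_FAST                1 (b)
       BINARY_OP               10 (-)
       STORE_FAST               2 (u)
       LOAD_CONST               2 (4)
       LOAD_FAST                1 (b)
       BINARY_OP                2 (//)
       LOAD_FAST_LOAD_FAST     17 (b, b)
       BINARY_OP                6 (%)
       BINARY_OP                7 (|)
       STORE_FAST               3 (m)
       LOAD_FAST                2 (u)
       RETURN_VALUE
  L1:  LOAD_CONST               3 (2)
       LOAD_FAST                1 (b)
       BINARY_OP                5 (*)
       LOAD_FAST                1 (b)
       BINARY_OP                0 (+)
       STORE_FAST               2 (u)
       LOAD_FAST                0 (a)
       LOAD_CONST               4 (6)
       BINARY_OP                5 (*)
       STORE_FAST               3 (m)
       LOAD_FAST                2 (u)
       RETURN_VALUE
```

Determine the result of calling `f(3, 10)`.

LOAD_FAST_LOAD_FAST b,a → push 10,3. Stack: [10, 3]
COMPARE_OP bool(<) → 10 vs 3 = False. Stack: [False]
POP_JUMP_IF_FALSE → pop False; jump. Stack: []
LOAD_CONST → push 2. Stack: [2]
LOAD_FAST b → push 10. Stack: [2, 10]
BINARY_OP * → 2 * 10 = 20. Stack: [20]
LOAD_FAST b → push 10. Stack: [20, 10]
BINARY_OP + → 20 + 10 = 30. Stack: [30]
STORE_FAST u → u=30. Stack: []
LOAD_FAST a → push 3. Stack: [3]
LOAD_CONST → push 6. Stack: [3, 6]
BINARY_OP * → 3 * 6 = 18. Stack: [18]
STORE_FAST m → m=18. Stack: []
LOAD_FAST u → push 30. Stack: [30]
RETURN_VALUE → return 30.

30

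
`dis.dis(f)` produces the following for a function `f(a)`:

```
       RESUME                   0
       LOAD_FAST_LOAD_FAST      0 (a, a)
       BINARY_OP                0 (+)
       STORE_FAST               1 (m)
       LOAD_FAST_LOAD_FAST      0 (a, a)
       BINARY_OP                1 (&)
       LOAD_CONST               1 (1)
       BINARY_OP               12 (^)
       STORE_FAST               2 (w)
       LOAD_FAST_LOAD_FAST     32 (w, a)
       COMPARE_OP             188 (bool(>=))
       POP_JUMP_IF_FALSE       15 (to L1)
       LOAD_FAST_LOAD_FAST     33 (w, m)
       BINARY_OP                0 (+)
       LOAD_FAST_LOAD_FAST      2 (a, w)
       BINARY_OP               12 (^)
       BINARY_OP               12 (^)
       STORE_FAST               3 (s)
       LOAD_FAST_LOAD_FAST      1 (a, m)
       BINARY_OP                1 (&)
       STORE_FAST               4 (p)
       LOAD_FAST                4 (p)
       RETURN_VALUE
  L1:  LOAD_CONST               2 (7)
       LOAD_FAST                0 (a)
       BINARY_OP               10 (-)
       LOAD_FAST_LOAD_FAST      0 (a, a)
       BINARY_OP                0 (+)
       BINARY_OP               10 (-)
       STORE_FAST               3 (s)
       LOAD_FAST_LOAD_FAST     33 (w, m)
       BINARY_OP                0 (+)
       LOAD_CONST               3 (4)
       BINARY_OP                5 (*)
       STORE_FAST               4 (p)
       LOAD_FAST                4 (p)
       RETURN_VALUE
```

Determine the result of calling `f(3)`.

LOAD_FAST_LOAD_FAST a,a → push 3,3. Stack: [3, 3]
BINARY_OP + → 3 + 3 = 6. Stack: [6]
STORE_FAST m → m=6. Stack: []
LOAD_FAST_LOAD_FAST a,a → push 3,3. Stack: [3, 3]
BINARY_OP & → 3 & 3 = 3. Stack: [3]
LOAD_CONST → push 1. Stack: [3, 1]
BINARY_OP ^ → 3 ^ 1 = 2. Stack: [2]
STORE_FAST w → w=2. Stack: []
LOAD_FAST_LOAD_FAST w,a → push 2,3. Stack: [2, 3]
COMPARE_OP bool(>=) → 2 vs 3 = False. Stack: [False]
POP_JUMP_IF_FALSE → pop False; jump. Stack: []
LOAD_CONST → push 7. Stack: [7]
LOAD_FAST a → push 3. Stack: [7, 3]
BINARY_OP - → 7 - 3 = 4. Stack: [4]
LOAD_FAST_LOAD_FAST a,a → push 3,3. Stack: [4, 3, 3]
BINARY_OP + → 3 + 3 = 6. Stack: [4, 6]
BINARY_OP - → 4 - 6 = -2. Stack: [-2]
STORE_FAST s → s=-2. Stack: []
LOAD_FAST_LOAD_FAST w,m → push 2,6. Stack: [2, 6]
BINARY_OP + → 2 + 6 = 8. Stack: [8]
LOAD_CONST → push 4. Stack: [8, 4]
BINARY_OP * → 8 * 4 = 32. Stack: [32]
STORE_FAST p → p=32. Stack: []
LOAD_FAST p → push 32. Stack: [32]
RETURN_VALUE → return 32.

32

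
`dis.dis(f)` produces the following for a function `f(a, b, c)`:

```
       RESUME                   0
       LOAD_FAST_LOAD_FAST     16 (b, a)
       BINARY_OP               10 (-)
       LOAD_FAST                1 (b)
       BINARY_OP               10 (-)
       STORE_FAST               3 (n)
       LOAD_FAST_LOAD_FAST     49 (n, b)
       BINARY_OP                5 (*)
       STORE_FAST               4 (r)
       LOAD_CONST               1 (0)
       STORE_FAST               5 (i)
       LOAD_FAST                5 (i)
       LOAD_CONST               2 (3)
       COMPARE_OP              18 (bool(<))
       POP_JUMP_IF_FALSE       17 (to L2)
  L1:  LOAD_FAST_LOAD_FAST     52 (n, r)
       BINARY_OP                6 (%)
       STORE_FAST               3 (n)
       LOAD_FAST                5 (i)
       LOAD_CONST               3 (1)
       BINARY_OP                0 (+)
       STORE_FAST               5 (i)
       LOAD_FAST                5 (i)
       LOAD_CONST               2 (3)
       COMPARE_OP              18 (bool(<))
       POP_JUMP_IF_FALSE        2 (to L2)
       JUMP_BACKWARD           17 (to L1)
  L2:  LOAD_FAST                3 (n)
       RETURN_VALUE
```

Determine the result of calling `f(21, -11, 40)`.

210

LOAD_FAST_LOAD_FAST b,a → push -11,21. Stack: [-11, 21]
BINARY_OP - → -11 - 21 = -32. Stack: [-32]
LOAD_FAST b → push -11. Stack: [-32, -11]
BINARY_OP - → -32 - -11 = -21. Stack: [-21]
STORE_FAST n → n=-21. Stack: []
LOAD_FAST_LOAD_FAST n,b → push -21,-11. Stack: [-21, -11]
BINARY_OP * → -21 * -11 = 231. Stack: [231]
STORE_FAST r → r=231. Stack: []
LOAD_CONST → push 0. Stack: [0]
STORE_FAST i → i=0. Stack: []
LOAD_FAST i → push 0. Stack: [0]
LOAD_CONST → push 3. Stack: [0, 3]
COMPARE_OP bool(<) → 0 vs 3 = True. Stack: [True]
POP_JUMP_IF_FALSE → pop True; no jump. Stack: []
LOAD_FAST_LOAD_FAST n,r → push -21,231. Stack: [-21, 231]
BINARY_OP % → -21 % 231 = 210. Stack: [210]
STORE_FAST n → n=210. Stack: []
LOAD_FAST i → push 0. Stack: [0]
LOAD_CONST → push 1. Stack: [0, 1]
BINARY_OP + → 0 + 1 = 1. Stack: [1]
STORE_FAST i → i=1. Stack: []
LOAD_FAST i → push 1. Stack: [1]
LOAD_CONST → push 3. Stack: [1, 3]
COMPARE_OP bool(<) → 1 vs 3 = True. Stack: [True]
POP_JUMP_IF_FALSE → pop True; no jump. Stack: []
LOAD_FAST_LOAD_FAST n,r → push 210,231. Stack: [210, 231]
BINARY_OP % → 210 % 231 = 210. Stack: [210]
STORE_FAST n → n=210. Stack: []
LOAD_FAST i → push 1. Stack: [1]
LOAD_CONST → push 1. Stack: [1, 1]
BINARY_OP + → 1 + 1 = 2. Stack: [2]
STORE_FAST i → i=2. Stack: []
LOAD_FAST i → push 2. Stack: [2]
LOAD_CONST → push 3. Stack: [2, 3]
COMPARE_OP bool(<) → 2 vs 3 = True. Stack: [True]
POP_JUMP_IF_FALSE → pop True; no jump. Stack: []
LOAD_FAST_LOAD_FAST n,r → push 210,231. Stack: [210, 231]
BINARY_OP % → 210 % 231 = 210. Stack: [210]
STORE_FAST n → n=210. Stack: []
LOAD_FAST i → push 2. Stack: [2]
LOAD_CONST → push 1. Stack: [2, 1]
BINARY_OP + → 2 + 1 = 3. Stack: [3]
STORE_FAST i → i=3. Stack: []
LOAD_FAST i → push 3. Stack: [3]
LOAD_CONST → push 3. Stack: [3, 3]
COMPARE_OP bool(<) → 3 vs 3 = False. Stack: [False]
POP_JUMP_IF_FALSE → pop False; jump. Stack: []
LOAD_FAST n → push 210. Stack: [210]
RETURN_VALUE → return 210.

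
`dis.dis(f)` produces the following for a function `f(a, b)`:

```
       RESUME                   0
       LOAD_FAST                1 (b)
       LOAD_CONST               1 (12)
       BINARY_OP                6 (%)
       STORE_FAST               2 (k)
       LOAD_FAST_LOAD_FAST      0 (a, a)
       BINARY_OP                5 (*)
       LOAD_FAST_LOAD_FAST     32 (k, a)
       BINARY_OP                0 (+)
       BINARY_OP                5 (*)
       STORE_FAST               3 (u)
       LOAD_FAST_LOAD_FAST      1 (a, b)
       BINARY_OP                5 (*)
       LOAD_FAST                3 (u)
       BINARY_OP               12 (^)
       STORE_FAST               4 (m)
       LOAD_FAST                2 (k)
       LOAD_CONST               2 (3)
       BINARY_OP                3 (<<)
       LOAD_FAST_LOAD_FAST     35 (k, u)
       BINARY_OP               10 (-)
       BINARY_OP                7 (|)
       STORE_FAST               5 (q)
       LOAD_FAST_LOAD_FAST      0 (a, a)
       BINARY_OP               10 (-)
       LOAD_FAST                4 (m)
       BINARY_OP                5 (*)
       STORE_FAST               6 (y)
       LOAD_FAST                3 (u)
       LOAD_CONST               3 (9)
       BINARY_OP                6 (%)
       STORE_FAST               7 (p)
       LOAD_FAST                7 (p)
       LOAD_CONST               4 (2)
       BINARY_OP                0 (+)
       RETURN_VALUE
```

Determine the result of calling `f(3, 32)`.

2

LOAD_FAST b → push 32. Stack: [32]
LOAD_CONST → push 12. Stack: [32, 12]
BINARY_OP % → 32 % 12 = 8. Stack: [8]
STORE_FAST k → k=8. Stack: []
LOAD_FAST_LOAD_FAST a,a → push 3,3. Stack: [3, 3]
BINARY_OP * → 3 * 3 = 9. Stack: [9]
LOAD_FAST_LOAD_FAST k,a → push 8,3. Stack: [9, 8, 3]
BINARY_OP + → 8 + 3 = 11. Stack: [9, 11]
BINARY_OP * → 9 * 11 = 99. Stack: [99]
STORE_FAST u → u=99. Stack: []
LOAD_FAST_LOAD_FAST a,b → push 3,32. Stack: [3, 32]
BINARY_OP * → 3 * 32 = 96. Stack: [96]
LOAD_FAST u → push 99. Stack: [96, 99]
BINARY_OP ^ → 96 ^ 99 = 3. Stack: [3]
STORE_FAST m → m=3. Stack: []
LOAD_FAST k → push 8. Stack: [8]
LOAD_CONST → push 3. Stack: [8, 3]
BINARY_OP << → 8 << 3 = 64. Stack: [64]
LOAD_FAST_LOAD_FAST k,u → push 8,99. Stack: [64, 8, 99]
BINARY_OP - → 8 - 99 = -91. Stack: [64, -91]
BINARY_OP | → 64 | -91 = -27. Stack: [-27]
STORE_FAST q → q=-27. Stack: []
LOAD_FAST_LOAD_FAST a,a → push 3,3. Stack: [3, 3]
BINARY_OP - → 3 - 3 = 0. Stack: [0]
LOAD_FAST m → push 3. Stack: [0, 3]
BINARY_OP * → 0 * 3 = 0. Stack: [0]
STORE_FAST y → y=0. Stack: []
LOAD_FAST u → push 99. Stack: [99]
LOAD_CONST → push 9. Stack: [99, 9]
BINARY_OP % → 99 % 9 = 0. Stack: [0]
STORE_FAST p → p=0. Stack: []
LOAD_FAST p → push 0. Stack: [0]
LOAD_CONST → push 2. Stack: [0, 2]
BINARY_OP + → 0 + 2 = 2. Stack: [2]
RETURN_VALUE → return 2.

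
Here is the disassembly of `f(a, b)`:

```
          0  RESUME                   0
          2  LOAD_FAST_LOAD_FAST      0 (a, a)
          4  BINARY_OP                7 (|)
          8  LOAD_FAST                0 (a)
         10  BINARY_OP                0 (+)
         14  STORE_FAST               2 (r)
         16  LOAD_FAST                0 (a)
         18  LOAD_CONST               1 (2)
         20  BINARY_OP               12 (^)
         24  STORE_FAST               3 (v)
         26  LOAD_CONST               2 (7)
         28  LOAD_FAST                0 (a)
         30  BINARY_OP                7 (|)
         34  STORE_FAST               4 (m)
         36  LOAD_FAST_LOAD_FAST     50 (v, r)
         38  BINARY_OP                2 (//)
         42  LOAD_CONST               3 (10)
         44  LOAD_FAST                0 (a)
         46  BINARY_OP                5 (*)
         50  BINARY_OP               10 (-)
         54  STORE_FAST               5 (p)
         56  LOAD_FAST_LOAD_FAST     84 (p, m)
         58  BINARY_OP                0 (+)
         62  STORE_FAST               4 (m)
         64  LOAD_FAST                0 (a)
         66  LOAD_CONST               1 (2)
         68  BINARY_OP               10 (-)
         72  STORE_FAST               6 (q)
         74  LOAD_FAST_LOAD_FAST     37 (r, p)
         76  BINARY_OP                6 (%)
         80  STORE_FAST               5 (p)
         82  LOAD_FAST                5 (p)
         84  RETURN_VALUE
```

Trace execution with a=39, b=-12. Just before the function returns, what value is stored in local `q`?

LOAD_FAST_LOAD_FAST a,a → push 39,39. Stack: [39, 39]
BINARY_OP | → 39 | 39 = 39. Stack: [39]
LOAD_FAST a → push 39. Stack: [39, 39]
BINARY_OP + → 39 + 39 = 78. Stack: [78]
STORE_FAST r → r=78. Stack: []
LOAD_FAST a → push 39. Stack: [39]
LOAD_CONST → push 2. Stack: [39, 2]
BINARY_OP ^ → 39 ^ 2 = 37. Stack: [37]
STORE_FAST v → v=37. Stack: []
LOAD_CONST → push 7. Stack: [7]
LOAD_FAST a → push 39. Stack: [7, 39]
BINARY_OP | → 7 | 39 = 39. Stack: [39]
STORE_FAST m → m=39. Stack: []
LOAD_FAST_LOAD_FAST v,r → push 37,78. Stack: [37, 78]
BINARY_OP // → 37 // 78 = 0. Stack: [0]
LOAD_CONST → push 10. Stack: [0, 10]
LOAD_FAST a → push 39. Stack: [0, 10, 39]
BINARY_OP * → 10 * 39 = 390. Stack: [0, 390]
BINARY_OP - → 0 - 390 = -390. Stack: [-390]
STORE_FAST p → p=-390. Stack: []
LOAD_FAST_LOAD_FAST p,m → push -390,39. Stack: [-390, 39]
BINARY_OP + → -390 + 39 = -351. Stack: [-351]
STORE_FAST m → m=-351. Stack: []
LOAD_FAST a → push 39. Stack: [39]
LOAD_CONST → push 2. Stack: [39, 2]
BINARY_OP - → 39 - 2 = 37. Stack: [37]
STORE_FAST q → q=37. Stack: []
LOAD_FAST_LOAD_FAST r,p → push 78,-390. Stack: [78, -390]
BINARY_OP % → 78 % -390 = -312. Stack: [-312]
STORE_FAST p → p=-312. Stack: []
LOAD_FAST p → push -312. Stack: [-312]
RETURN_VALUE → return -312.

37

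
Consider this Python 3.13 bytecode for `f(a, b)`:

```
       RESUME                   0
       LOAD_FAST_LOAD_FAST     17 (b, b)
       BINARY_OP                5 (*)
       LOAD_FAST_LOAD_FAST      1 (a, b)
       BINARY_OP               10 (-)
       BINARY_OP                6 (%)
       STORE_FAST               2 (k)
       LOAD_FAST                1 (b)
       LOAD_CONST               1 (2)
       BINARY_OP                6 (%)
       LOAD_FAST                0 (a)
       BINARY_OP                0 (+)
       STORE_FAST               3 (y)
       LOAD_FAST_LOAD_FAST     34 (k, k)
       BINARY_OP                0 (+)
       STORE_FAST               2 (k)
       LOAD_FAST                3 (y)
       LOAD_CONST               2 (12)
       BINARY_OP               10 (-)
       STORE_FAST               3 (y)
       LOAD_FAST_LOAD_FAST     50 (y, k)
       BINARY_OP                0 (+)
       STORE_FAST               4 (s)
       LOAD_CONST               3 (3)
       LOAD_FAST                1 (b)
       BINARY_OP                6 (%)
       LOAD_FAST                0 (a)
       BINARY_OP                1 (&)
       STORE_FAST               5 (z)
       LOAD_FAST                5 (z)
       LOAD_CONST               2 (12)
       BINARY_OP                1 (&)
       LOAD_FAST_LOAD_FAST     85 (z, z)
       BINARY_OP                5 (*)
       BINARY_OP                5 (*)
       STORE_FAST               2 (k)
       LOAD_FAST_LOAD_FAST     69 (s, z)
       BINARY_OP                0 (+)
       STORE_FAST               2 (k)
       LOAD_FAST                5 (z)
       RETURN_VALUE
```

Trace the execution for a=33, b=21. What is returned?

LOAD_FAST_LOAD_FAST b,b → push 21,21. Stack: [21, 21]
BINARY_OP * → 21 * 21 = 441. Stack: [441]
LOAD_FAST_LOAD_FAST a,b → push 33,21. Stack: [441, 33, 21]
BINARY_OP - → 33 - 21 = 12. Stack: [441, 12]
BINARY_OP % → 441 % 12 = 9. Stack: [9]
STORE_FAST k → k=9. Stack: []
LOAD_FAST b → push 21. Stack: [21]
LOAD_CONST → push 2. Stack: [21, 2]
BINARY_OP % → 21 % 2 = 1. Stack: [1]
LOAD_FAST a → push 33. Stack: [1, 33]
BINARY_OP + → 1 + 33 = 34. Stack: [34]
STORE_FAST y → y=34. Stack: []
LOAD_FAST_LOAD_FAST k,k → push 9,9. Stack: [9, 9]
BINARY_OP + → 9 + 9 = 18. Stack: [18]
STORE_FAST k → k=18. Stack: []
LOAD_FAST y → push 34. Stack: [34]
LOAD_CONST → push 12. Stack: [34, 12]
BINARY_OP - → 34 - 12 = 22. Stack: [22]
STORE_FAST y → y=22. Stack: []
LOAD_FAST_LOAD_FAST y,k → push 22,18. Stack: [22, 18]
BINARY_OP + → 22 + 18 = 40. Stack: [40]
STORE_FAST s → s=40. Stack: []
LOAD_CONST → push 3. Stack: [3]
LOAD_FAST b → push 21. Stack: [3, 21]
BINARY_OP % → 3 % 21 = 3. Stack: [3]
LOAD_FAST a → push 33. Stack: [3, 33]
BINARY_OP & → 3 & 33 = 1. Stack: [1]
STORE_FAST z → z=1. Stack: []
LOAD_FAST z → push 1. Stack: [1]
LOAD_CONST → push 12. Stack: [1, 12]
BINARY_OP & → 1 & 12 = 0. Stack: [0]
LOAD_FAST_LOAD_FAST z,z → push 1,1. Stack: [0, 1, 1]
BINARY_OP * → 1 * 1 = 1. Stack: [0, 1]
BINARY_OP * → 0 * 1 = 0. Stack: [0]
STORE_FAST k → k=0. Stack: []
LOAD_FAST_LOAD_FAST s,z → push 40,1. Stack: [40, 1]
BINARY_OP + → 40 + 1 = 41. Stack: [41]
STORE_FAST k → k=41. Stack: []
LOAD_FAST z → push 1. Stack: [1]
RETURN_VALUE → return 1.

1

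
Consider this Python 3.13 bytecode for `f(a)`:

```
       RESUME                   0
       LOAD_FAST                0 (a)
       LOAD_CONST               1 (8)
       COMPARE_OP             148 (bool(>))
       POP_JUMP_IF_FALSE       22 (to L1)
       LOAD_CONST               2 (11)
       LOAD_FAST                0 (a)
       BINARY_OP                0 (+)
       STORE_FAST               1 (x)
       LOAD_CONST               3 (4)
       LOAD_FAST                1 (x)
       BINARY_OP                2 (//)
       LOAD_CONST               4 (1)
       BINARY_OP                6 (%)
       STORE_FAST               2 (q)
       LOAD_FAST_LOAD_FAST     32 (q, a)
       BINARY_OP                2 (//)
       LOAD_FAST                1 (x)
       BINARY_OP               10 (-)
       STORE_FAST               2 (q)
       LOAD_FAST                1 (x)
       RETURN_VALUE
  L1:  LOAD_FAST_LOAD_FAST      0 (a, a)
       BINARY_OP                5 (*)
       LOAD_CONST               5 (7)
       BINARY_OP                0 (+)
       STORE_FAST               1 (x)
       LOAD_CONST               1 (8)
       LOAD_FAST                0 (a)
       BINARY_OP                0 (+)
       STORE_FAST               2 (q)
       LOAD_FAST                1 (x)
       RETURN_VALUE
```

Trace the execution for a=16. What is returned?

27

LOAD_FAST a → push 16. Stack: [16]
LOAD_CONST → push 8. Stack: [16, 8]
COMPARE_OP bool(>) → 16 vs 8 = True. Stack: [True]
POP_JUMP_IF_FALSE → pop True; no jump. Stack: []
LOAD_CONST → push 11. Stack: [11]
LOAD_FAST a → push 16. Stack: [11, 16]
BINARY_OP + → 11 + 16 = 27. Stack: [27]
STORE_FAST x → x=27. Stack: []
LOAD_CONST → push 4. Stack: [4]
LOAD_FAST x → push 27. Stack: [4, 27]
BINARY_OP // → 4 // 27 = 0. Stack: [0]
LOAD_CONST → push 1. Stack: [0, 1]
BINARY_OP % → 0 % 1 = 0. Stack: [0]
STORE_FAST q → q=0. Stack: []
LOAD_FAST_LOAD_FAST q,a → push 0,16. Stack: [0, 16]
BINARY_OP // → 0 // 16 = 0. Stack: [0]
LOAD_FAST x → push 27. Stack: [0, 27]
BINARY_OP - → 0 - 27 = -27. Stack: [-27]
STORE_FAST q → q=-27. Stack: []
LOAD_FAST x → push 27. Stack: [27]
RETURN_VALUE → return 27.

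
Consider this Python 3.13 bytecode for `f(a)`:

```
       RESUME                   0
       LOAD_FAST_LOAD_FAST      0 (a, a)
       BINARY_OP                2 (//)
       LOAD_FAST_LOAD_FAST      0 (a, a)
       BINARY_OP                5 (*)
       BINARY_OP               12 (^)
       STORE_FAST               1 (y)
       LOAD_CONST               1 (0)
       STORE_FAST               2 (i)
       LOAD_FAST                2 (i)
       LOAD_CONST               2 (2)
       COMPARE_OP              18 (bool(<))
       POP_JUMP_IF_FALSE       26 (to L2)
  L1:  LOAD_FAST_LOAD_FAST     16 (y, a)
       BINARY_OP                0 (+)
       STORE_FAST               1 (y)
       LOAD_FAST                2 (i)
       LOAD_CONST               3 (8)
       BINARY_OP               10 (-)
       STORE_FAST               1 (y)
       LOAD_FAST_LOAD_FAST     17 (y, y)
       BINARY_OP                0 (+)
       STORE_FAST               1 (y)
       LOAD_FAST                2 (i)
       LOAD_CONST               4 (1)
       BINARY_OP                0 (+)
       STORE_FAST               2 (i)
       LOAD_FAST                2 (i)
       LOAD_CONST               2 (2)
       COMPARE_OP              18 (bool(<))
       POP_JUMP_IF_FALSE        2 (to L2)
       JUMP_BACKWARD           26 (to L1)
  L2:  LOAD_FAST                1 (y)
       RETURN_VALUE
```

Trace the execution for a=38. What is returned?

-14

LOAD_FAST_LOAD_FAST a,a → push 38,38. Stack: [38, 38]
BINARY_OP // → 38 // 38 = 1. Stack: [1]
LOAD_FAST_LOAD_FAST a,a → push 38,38. Stack: [1, 38, 38]
BINARY_OP * → 38 * 38 = 1444. Stack: [1, 1444]
BINARY_OP ^ → 1 ^ 1444 = 1445. Stack: [1445]
STORE_FAST y → y=1445. Stack: []
LOAD_CONST → push 0. Stack: [0]
STORE_FAST i → i=0. Stack: []
LOAD_FAST i → push 0. Stack: [0]
LOAD_CONST → push 2. Stack: [0, 2]
COMPARE_OP bool(<) → 0 vs 2 = True. Stack: [True]
POP_JUMP_IF_FALSE → pop True; no jump. Stack: []
LOAD_FAST_LOAD_FAST y,a → push 1445,38. Stack: [1445, 38]
BINARY_OP + → 1445 + 38 = 1483. Stack: [1483]
STORE_FAST y → y=1483. Stack: []
LOAD_FAST i → push 0. Stack: [0]
LOAD_CONST → push 8. Stack: [0, 8]
BINARY_OP - → 0 - 8 = -8. Stack: [-8]
STORE_FAST y → y=-8. Stack: []
LOAD_FAST_LOAD_FAST y,y → push -8,-8. Stack: [-8, -8]
BINARY_OP + → -8 + -8 = -16. Stack: [-16]
STORE_FAST y → y=-16. Stack: []
LOAD_FAST i → push 0. Stack: [0]
LOAD_CONST → push 1. Stack: [0, 1]
BINARY_OP + → 0 + 1 = 1. Stack: [1]
STORE_FAST i → i=1. Stack: []
LOAD_FAST i → push 1. Stack: [1]
LOAD_CONST → push 2. Stack: [1, 2]
COMPARE_OP bool(<) → 1 vs 2 = True. Stack: [True]
POP_JUMP_IF_FALSE → pop True; no jump. Stack: []
LOAD_FAST_LOAD_FAST y,a → push -16,38. Stack: [-16, 38]
BINARY_OP + → -16 + 38 = 22. Stack: [22]
STORE_FAST y → y=22. Stack: []
LOAD_FAST i → push 1. Stack: [1]
LOAD_CONST → push 8. Stack: [1, 8]
BINARY_OP - → 1 - 8 = -7. Stack: [-7]
STORE_FAST y → y=-7. Stack: []
LOAD_FAST_LOAD_FAST y,y → push -7,-7. Stack: [-7, -7]
BINARY_OP + → -7 + -7 = -14. Stack: [-14]
STORE_FAST y → y=-14. Stack: []
LOAD_FAST i → push 1. Stack: [1]
LOAD_CONST → push 1. Stack: [1, 1]
BINARY_OP + → 1 + 1 = 2. Stack: [2]
STORE_FAST i → i=2. Stack: []
LOAD_FAST i → push 2. Stack: [2]
LOAD_CONST → push 2. Stack: [2, 2]
COMPARE_OP bool(<) → 2 vs 2 = False. Stack: [False]
POP_JUMP_IF_FALSE → pop False; jump. Stack: []
LOAD_FAST y → push -14. Stack: [-14]
RETURN_VALUE → return -14.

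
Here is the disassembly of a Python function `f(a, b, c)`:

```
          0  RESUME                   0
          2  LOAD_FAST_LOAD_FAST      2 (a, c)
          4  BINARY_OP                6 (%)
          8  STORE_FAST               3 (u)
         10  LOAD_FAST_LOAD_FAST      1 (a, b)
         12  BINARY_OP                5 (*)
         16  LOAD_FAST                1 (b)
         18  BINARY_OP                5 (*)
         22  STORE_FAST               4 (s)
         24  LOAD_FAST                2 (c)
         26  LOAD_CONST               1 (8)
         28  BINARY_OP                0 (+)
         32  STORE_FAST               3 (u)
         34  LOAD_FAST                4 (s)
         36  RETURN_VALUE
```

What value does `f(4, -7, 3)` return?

196

LOAD_FAST_LOAD_FAST a,c → push 4,3. Stack: [4, 3]
BINARY_OP % → 4 % 3 = 1. Stack: [1]
STORE_FAST u → u=1. Stack: []
LOAD_FAST_LOAD_FAST a,b → push 4,-7. Stack: [4, -7]
BINARY_OP * → 4 * -7 = -28. Stack: [-28]
LOAD_FAST b → push -7. Stack: [-28, -7]
BINARY_OP * → -28 * -7 = 196. Stack: [196]
STORE_FAST s → s=196. Stack: []
LOAD_FAST c → push 3. Stack: [3]
LOAD_CONST → push 8. Stack: [3, 8]
BINARY_OP + → 3 + 8 = 11. Stack: [11]
STORE_FAST u → u=11. Stack: []
LOAD_FAST s → push 196. Stack: [196]
RETURN_VALUE → return 196.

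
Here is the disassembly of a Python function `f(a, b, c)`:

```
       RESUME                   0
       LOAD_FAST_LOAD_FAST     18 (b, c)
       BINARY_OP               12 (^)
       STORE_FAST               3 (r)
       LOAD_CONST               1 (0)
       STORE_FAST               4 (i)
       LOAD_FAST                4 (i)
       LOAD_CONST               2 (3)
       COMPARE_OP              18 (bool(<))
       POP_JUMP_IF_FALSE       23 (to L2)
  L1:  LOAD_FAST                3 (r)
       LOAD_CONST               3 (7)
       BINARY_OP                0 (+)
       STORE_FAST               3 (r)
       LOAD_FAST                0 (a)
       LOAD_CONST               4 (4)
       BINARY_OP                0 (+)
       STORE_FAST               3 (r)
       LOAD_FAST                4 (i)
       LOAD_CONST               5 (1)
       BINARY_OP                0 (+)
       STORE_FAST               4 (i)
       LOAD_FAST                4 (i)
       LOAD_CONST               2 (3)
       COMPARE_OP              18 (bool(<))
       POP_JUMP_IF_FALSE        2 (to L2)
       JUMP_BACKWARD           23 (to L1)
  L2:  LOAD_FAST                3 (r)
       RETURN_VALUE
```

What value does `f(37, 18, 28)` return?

41

LOAD_FAST_LOAD_FAST b,c → push 18,28. Stack: [18, 28]
BINARY_OP ^ → 18 ^ 28 = 14. Stack: [14]
STORE_FAST r → r=14. Stack: []
LOAD_CONST → push 0. Stack: [0]
STORE_FAST i → i=0. Stack: []
LOAD_FAST i → push 0. Stack: [0]
LOAD_CONST → push 3. Stack: [0, 3]
COMPARE_OP bool(<) → 0 vs 3 = True. Stack: [True]
POP_JUMP_IF_FALSE → pop True; no jump. Stack: []
LOAD_FAST r → push 14. Stack: [14]
LOAD_CONST → push 7. Stack: [14, 7]
BINARY_OP + → 14 + 7 = 21. Stack: [21]
STORE_FAST r → r=21. Stack: []
LOAD_FAST a → push 37. Stack: [37]
LOAD_CONST → push 4. Stack: [37, 4]
BINARY_OP + → 37 + 4 = 41. Stack: [41]
STORE_FAST r → r=41. Stack: []
LOAD_FAST i → push 0. Stack: [0]
LOAD_CONST → push 1. Stack: [0, 1]
BINARY_OP + → 0 + 1 = 1. Stack: [1]
STORE_FAST i → i=1. Stack: []
LOAD_FAST i → push 1. Stack: [1]
LOAD_CONST → push 3. Stack: [1, 3]
COMPARE_OP bool(<) → 1 vs 3 = True. Stack: [True]
POP_JUMP_IF_FALSE → pop True; no jump. Stack: []
LOAD_FAST r → push 41. Stack: [41]
LOAD_CONST → push 7. Stack: [41, 7]
BINARY_OP + → 41 + 7 = 48. Stack: [48]
STORE_FAST r → r=48. Stack: []
LOAD_FAST a → push 37. Stack: [37]
LOAD_CONST → push 4. Stack: [37, 4]
BINARY_OP + → 37 + 4 = 41. Stack: [41]
STORE_FAST r → r=41. Stack: []
LOAD_FAST i → push 1. Stack: [1]
LOAD_CONST → push 1. Stack: [1, 1]
BINARY_OP + → 1 + 1 = 2. Stack: [2]
STORE_FAST i → i=2. Stack: []
LOAD_FAST i → push 2. Stack: [2]
LOAD_CONST → push 3. Stack: [2, 3]
COMPARE_OP bool(<) → 2 vs 3 = True. Stack: [True]
POP_JUMP_IF_FALSE → pop True; no jump. Stack: []
LOAD_FAST r → push 41. Stack: [41]
LOAD_CONST → push 7. Stack: [41, 7]
BINARY_OP + → 41 + 7 = 48. Stack: [48]
STORE_FAST r → r=48. Stack: []
LOAD_FAST a → push 37. Stack: [37]
LOAD_CONST → push 4. Stack: [37, 4]
BINARY_OP + → 37 + 4 = 41. Stack: [41]
STORE_FAST r → r=41. Stack: []
LOAD_FAST i → push 2. Stack: [2]
LOAD_CONST → push 1. Stack: [2, 1]
BINARY_OP + → 2 + 1 = 3. Stack: [3]
STORE_FAST i → i=3. Stack: []
LOAD_FAST i → push 3. Stack: [3]
LOAD_CONST → push 3. Stack: [3, 3]
COMPARE_OP bool(<) → 3 vs 3 = False. Stack: [False]
POP_JUMP_IF_FALSE → pop False; jump. Stack: []
LOAD_FAST r → push 41. Stack: [41]
RETURN_VALUE → return 41.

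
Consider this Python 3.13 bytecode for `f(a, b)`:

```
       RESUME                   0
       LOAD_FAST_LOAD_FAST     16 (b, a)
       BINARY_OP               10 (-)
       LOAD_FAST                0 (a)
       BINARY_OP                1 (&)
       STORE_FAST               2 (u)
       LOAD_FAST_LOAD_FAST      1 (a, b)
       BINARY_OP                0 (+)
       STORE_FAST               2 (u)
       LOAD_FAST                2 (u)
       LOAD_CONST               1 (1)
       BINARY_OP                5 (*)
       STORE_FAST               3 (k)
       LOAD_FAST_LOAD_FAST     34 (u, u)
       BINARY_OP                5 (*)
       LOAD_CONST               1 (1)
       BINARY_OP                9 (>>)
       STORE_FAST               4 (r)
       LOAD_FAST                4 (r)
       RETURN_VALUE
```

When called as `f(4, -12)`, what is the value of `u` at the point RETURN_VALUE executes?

LOAD_FAST_LOAD_FAST b,a → push -12,4. Stack: [-12, 4]
BINARY_OP - → -12 - 4 = -16. Stack: [-16]
LOAD_FAST a → push 4. Stack: [-16, 4]
BINARY_OP & → -16 & 4 = 0. Stack: [0]
STORE_FAST u → u=0. Stack: []
LOAD_FAST_LOAD_FAST a,b → push 4,-12. Stack: [4, -12]
BINARY_OP + → 4 + -12 = -8. Stack: [-8]
STORE_FAST u → u=-8. Stack: []
LOAD_FAST u → push -8. Stack: [-8]
LOAD_CONST → push 1. Stack: [-8, 1]
BINARY_OP * → -8 * 1 = -8. Stack: [-8]
STORE_FAST k → k=-8. Stack: []
LOAD_FAST_LOAD_FAST u,u → push -8,-8. Stack: [-8, -8]
BINARY_OP * → -8 * -8 = 64. Stack: [64]
LOAD_CONST → push 1. Stack: [64, 1]
BINARY_OP >> → 64 >> 1 = 32. Stack: [32]
STORE_FAST r → r=32. Stack: []
LOAD_FAST r → push 32. Stack: [32]
RETURN_VALUE → return 32.

-8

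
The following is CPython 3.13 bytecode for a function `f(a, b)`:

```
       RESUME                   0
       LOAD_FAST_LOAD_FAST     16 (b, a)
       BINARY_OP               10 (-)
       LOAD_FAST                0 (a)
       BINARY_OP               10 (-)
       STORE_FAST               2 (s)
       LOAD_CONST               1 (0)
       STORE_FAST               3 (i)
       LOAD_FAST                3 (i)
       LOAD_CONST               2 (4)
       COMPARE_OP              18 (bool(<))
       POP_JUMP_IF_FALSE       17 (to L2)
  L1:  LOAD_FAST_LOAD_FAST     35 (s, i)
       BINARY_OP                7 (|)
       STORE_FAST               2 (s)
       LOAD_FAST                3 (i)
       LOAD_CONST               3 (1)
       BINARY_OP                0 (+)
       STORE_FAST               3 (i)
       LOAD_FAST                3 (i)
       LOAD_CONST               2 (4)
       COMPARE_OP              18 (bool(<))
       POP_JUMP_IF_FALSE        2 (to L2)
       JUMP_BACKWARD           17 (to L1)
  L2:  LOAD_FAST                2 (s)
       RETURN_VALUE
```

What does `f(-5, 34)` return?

47

LOAD_FAST_LOAD_FAST b,a → push 34,-5. Stack: [34, -5]
BINARY_OP - → 34 - -5 = 39. Stack: [39]
LOAD_FAST a → push -5. Stack: [39, -5]
BINARY_OP - → 39 - -5 = 44. Stack: [44]
STORE_FAST s → s=44. Stack: []
LOAD_CONST → push 0. Stack: [0]
STORE_FAST i → i=0. Stack: []
LOAD_FAST i → push 0. Stack: [0]
LOAD_CONST → push 4. Stack: [0, 4]
COMPARE_OP bool(<) → 0 vs 4 = True. Stack: [True]
POP_JUMP_IF_FALSE → pop True; no jump. Stack: []
LOAD_FAST_LOAD_FAST s,i → push 44,0. Stack: [44, 0]
BINARY_OP | → 44 | 0 = 44. Stack: [44]
STORE_FAST s → s=44. Stack: []
LOAD_FAST i → push 0. Stack: [0]
LOAD_CONST → push 1. Stack: [0, 1]
BINARY_OP + → 0 + 1 = 1. Stack: [1]
STORE_FAST i → i=1. Stack: []
LOAD_FAST i → push 1. Stack: [1]
LOAD_CONST → push 4. Stack: [1, 4]
COMPARE_OP bool(<) → 1 vs 4 = True. Stack: [True]
POP_JUMP_IF_FALSE → pop True; no jump. Stack: []
LOAD_FAST_LOAD_FAST s,i → push 44,1. Stack: [44, 1]
BINARY_OP | → 44 | 1 = 45. Stack: [45]
STORE_FAST s → s=45. Stack: []
LOAD_FAST i → push 1. Stack: [1]
LOAD_CONST → push 1. Stack: [1, 1]
BINARY_OP + → 1 + 1 = 2. Stack: [2]
STORE_FAST i → i=2. Stack: []
LOAD_FAST i → push 2. Stack: [2]
LOAD_CONST → push 4. Stack: [2, 4]
COMPARE_OP bool(<) → 2 vs 4 = True. Stack: [True]
POP_JUMP_IF_FALSE → pop True; no jump. Stack: []
LOAD_FAST_LOAD_FAST s,i → push 45,2. Stack: [45, 2]
BINARY_OP | → 45 | 2 = 47. Stack: [47]
STORE_FAST s → s=47. Stack: []
LOAD_FAST i → push 2. Stack: [2]
LOAD_CONST → push 1. Stack: [2, 1]
BINARY_OP + → 2 + 1 = 3. Stack: [3]
STORE_FAST i → i=3. Stack: []
LOAD_FAST i → push 3. Stack: [3]
LOAD_CONST → push 4. Stack: [3, 4]
COMPARE_OP bool(<) → 3 vs 4 = True. Stack: [True]
POP_JUMP_IF_FALSE → pop True; no jump. Stack: []
LOAD_FAST_LOAD_FAST s,i → push 47,3. Stack: [47, 3]
BINARY_OP | → 47 | 3 = 47. Stack: [47]
STORE_FAST s → s=47. Stack: []
LOAD_FAST i → push 3. Stack: [3]
LOAD_CONST → push 1. Stack: [3, 1]
BINARY_OP + → 3 + 1 = 4. Stack: [4]
STORE_FAST i → i=4. Stack: []
LOAD_FAST i → push 4. Stack: [4]
LOAD_CONST → push 4. Stack: [4, 4]
COMPARE_OP bool(<) → 4 vs 4 = False. Stack: [False]
POP_JUMP_IF_FALSE → pop False; jump. Stack: []
LOAD_FAST s → push 47. Stack: [47]
RETURN_VALUE → return 47.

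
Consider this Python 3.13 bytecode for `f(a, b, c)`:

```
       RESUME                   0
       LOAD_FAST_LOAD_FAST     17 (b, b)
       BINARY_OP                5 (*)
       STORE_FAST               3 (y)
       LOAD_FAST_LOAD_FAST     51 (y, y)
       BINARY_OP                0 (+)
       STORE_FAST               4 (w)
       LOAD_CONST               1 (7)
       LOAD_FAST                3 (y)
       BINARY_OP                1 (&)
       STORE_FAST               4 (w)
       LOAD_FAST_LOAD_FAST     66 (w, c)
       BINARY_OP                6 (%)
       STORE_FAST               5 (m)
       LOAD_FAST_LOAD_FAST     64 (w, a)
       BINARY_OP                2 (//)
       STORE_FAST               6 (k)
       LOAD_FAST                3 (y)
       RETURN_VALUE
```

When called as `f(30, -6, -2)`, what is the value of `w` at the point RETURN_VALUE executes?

LOAD_FAST_LOAD_FAST b,b → push -6,-6. Stack: [-6, -6]
BINARY_OP * → -6 * -6 = 36. Stack: [36]
STORE_FAST y → y=36. Stack: []
LOAD_FAST_LOAD_FAST y,y → push 36,36. Stack: [36, 36]
BINARY_OP + → 36 + 36 = 72. Stack: [72]
STORE_FAST w → w=72. Stack: []
LOAD_CONST → push 7. Stack: [7]
LOAD_FAST y → push 36. Stack: [7, 36]
BINARY_OP & → 7 & 36 = 4. Stack: [4]
STORE_FAST w → w=4. Stack: []
LOAD_FAST_LOAD_FAST w,c → push 4,-2. Stack: [4, -2]
BINARY_OP % → 4 % -2 = 0. Stack: [0]
STORE_FAST m → m=0. Stack: []
LOAD_FAST_LOAD_FAST w,a → push 4,30. Stack: [4, 30]
BINARY_OP // → 4 // 30 = 0. Stack: [0]
STORE_FAST k → k=0. Stack: []
LOAD_FAST y → push 36. Stack: [36]
RETURN_VALUE → return 36.

4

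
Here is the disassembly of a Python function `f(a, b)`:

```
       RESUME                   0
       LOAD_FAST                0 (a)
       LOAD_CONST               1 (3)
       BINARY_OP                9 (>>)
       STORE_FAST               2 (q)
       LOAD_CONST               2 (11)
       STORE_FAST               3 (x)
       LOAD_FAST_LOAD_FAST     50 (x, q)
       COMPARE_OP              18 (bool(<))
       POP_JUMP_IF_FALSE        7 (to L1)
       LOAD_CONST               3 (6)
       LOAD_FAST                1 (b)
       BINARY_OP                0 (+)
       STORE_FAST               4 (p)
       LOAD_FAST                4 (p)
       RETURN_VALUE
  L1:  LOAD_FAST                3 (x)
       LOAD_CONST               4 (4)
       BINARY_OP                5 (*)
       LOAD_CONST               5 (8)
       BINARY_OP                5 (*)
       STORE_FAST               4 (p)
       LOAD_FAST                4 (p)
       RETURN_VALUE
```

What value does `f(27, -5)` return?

352

LOAD_FAST a → push 27. Stack: [27]
LOAD_CONST → push 3. Stack: [27, 3]
BINARY_OP >> → 27 >> 3 = 3. Stack: [3]
STORE_FAST q → q=3. Stack: []
LOAD_CONST → push 11. Stack: [11]
STORE_FAST x → x=11. Stack: []
LOAD_FAST_LOAD_FAST x,q → push 11,3. Stack: [11, 3]
COMPARE_OP bool(<) → 11 vs 3 = False. Stack: [False]
POP_JUMP_IF_FALSE → pop False; jump. Stack: []
LOAD_FAST x → push 11. Stack: [11]
LOAD_CONST → push 4. Stack: [11, 4]
BINARY_OP * → 11 * 4 = 44. Stack: [44]
LOAD_CONST → push 8. Stack: [44, 8]
BINARY_OP * → 44 * 8 = 352. Stack: [352]
STORE_FAST p → p=352. Stack: []
LOAD_FAST p → push 352. Stack: [352]
RETURN_VALUE → return 352.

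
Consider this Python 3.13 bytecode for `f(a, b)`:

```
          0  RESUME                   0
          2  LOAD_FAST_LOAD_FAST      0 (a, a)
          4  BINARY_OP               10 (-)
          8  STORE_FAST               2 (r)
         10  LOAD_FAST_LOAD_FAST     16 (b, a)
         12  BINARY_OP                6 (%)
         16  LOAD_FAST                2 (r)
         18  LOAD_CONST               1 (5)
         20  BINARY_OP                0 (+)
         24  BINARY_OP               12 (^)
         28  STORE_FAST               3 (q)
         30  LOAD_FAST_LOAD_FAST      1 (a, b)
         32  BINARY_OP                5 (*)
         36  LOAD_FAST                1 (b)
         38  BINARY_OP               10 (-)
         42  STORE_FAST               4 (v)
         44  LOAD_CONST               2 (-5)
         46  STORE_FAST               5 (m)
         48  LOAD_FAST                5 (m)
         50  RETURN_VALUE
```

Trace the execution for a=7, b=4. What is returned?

-5

LOAD_FAST_LOAD_FAST a,a → push 7,7. Stack: [7, 7]
BINARY_OP - → 7 - 7 = 0. Stack: [0]
STORE_FAST r → r=0. Stack: []
LOAD_FAST_LOAD_FAST b,a → push 4,7. Stack: [4, 7]
BINARY_OP % → 4 % 7 = 4. Stack: [4]
LOAD_FAST r → push 0. Stack: [4, 0]
LOAD_CONST → push 5. Stack: [4, 0, 5]
BINARY_OP + → 0 + 5 = 5. Stack: [4, 5]
BINARY_OP ^ → 4 ^ 5 = 1. Stack: [1]
STORE_FAST q → q=1. Stack: []
LOAD_FAST_LOAD_FAST a,b → push 7,4. Stack: [7, 4]
BINARY_OP * → 7 * 4 = 28. Stack: [28]
LOAD_FAST b → push 4. Stack: [28, 4]
BINARY_OP - → 28 - 4 = 24. Stack: [24]
STORE_FAST v → v=24. Stack: []
LOAD_CONST → push -5. Stack: [-5]
STORE_FAST m → m=-5. Stack: []
LOAD_FAST m → push -5. Stack: [-5]
RETURN_VALUE → return -5.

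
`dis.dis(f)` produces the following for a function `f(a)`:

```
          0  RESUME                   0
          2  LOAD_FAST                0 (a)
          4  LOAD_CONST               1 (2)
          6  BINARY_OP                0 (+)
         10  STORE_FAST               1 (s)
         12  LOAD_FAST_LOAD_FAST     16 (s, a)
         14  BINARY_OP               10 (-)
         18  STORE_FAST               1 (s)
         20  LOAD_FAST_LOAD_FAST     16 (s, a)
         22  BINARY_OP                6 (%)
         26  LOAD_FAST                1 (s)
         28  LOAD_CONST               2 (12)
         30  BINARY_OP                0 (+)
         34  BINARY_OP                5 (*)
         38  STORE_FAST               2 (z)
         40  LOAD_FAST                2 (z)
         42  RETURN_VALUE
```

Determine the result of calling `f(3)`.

28

LOAD_FAST a → push 3. Stack: [3]
LOAD_CONST → push 2. Stack: [3, 2]
BINARY_OP + → 3 + 2 = 5. Stack: [5]
STORE_FAST s → s=5. Stack: []
LOAD_FAST_LOAD_FAST s,a → push 5,3. Stack: [5, 3]
BINARY_OP - → 5 - 3 = 2. Stack: [2]
STORE_FAST s → s=2. Stack: []
LOAD_FAST_LOAD_FAST s,a → push 2,3. Stack: [2, 3]
BINARY_OP % → 2 % 3 = 2. Stack: [2]
LOAD_FAST s → push 2. Stack: [2, 2]
LOAD_CONST → push 12. Stack: [2, 2, 12]
BINARY_OP + → 2 + 12 = 14. Stack: [2, 14]
BINARY_OP * → 2 * 14 = 28. Stack: [28]
STORE_FAST z → z=28. Stack: []
LOAD_FAST z → push 28. Stack: [28]
RETURN_VALUE → return 28.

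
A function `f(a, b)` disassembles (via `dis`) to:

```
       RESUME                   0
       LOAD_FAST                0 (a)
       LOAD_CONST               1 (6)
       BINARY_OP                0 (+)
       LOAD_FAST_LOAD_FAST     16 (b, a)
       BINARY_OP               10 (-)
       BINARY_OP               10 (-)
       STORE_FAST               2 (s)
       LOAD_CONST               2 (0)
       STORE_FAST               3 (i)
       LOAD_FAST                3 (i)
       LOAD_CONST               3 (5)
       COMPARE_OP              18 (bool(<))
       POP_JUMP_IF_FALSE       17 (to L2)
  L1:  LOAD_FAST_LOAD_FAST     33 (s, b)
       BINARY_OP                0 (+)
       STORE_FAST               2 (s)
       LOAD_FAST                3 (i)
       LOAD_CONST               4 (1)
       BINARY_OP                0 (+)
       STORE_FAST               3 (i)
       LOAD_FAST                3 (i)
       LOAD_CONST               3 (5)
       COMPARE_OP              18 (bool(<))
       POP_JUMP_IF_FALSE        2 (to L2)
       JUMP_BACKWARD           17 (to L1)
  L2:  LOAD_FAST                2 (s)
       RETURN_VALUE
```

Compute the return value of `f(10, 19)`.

102

LOAD_FAST a → push 10
LOAD_CONST → push 6
BINARY_OP + → 10 + 6 = 16
LOAD_FAST_LOAD_FAST b,a → push 19,10
BINARY_OP - → 19 - 10 = 9
BINARY_OP - → 16 - 9 = 7
STORE_FAST s → s=7
LOAD_CONST → push 0
STORE_FAST i → i=0
LOAD_FAST i → push 0
LOAD_CONST → push 5
COMPARE_OP bool(<) → 0 vs 5 = True
POP_JUMP_IF_FALSE → pop True; no jump
LOAD_FAST_LOAD_FAST s,b → push 7,19
BINARY_OP + → 7 + 19 = 26
STORE_FAST s → s=26
LOAD_FAST i → push 0
LOAD_CONST → push 1
BINARY_OP + → 0 + 1 = 1
STORE_FAST i → i=1
LOAD_FAST i → push 1
LOAD_CONST → push 5
COMPARE_OP bool(<) → 1 vs 5 = True
POP_JUMP_IF_FALSE → pop True; no jump
LOAD_FAST_LOAD_FAST s,b → push 26,19
BINARY_OP + → 26 + 19 = 45
STORE_FAST s → s=45
LOAD_FAST i → push 1
LOAD_CONST → push 1
BINARY_OP + → 1 + 1 = 2
STORE_FAST i → i=2
LOAD_FAST i → push 2
LOAD_CONST → push 5
COMPARE_OP bool(<) → 2 vs 5 = True
POP_JUMP_IF_FALSE → pop True; no jump
LOAD_FAST_LOAD_FAST s,b → push 45,19
BINARY_OP + → 45 + 19 = 64
STORE_FAST s → s=64
LOAD_FAST i → push 2
LOAD_CONST → push 1
BINARY_OP + → 2 + 1 = 3
STORE_FAST i → i=3
LOAD_FAST i → push 3
LOAD_CONST → push 5
COMPARE_OP bool(<) → 3 vs 5 = True
POP_JUMP_IF_FALSE → pop True; no jump
LOAD_FAST_LOAD_FAST s,b → push 64,19
BINARY_OP + → 64 + 19 = 83
STORE_FAST s → s=83
LOAD_FAST i → push 3
LOAD_CONST → push 1
BINARY_OP + → 3 + 1 = 4
STORE_FAST i → i=4
LOAD_FAST i → push 4
LOAD_CONST → push 5
COMPARE_OP bool(<) → 4 vs 5 = True
POP_JUMP_IF_FALSE → pop True; no jump
LOAD_FAST_LOAD_FAST s,b → push 83,19
BINARY_OP + → 83 + 19 = 102
STORE_FAST s → s=102
LOAD_FAST i → push 4
LOAD_CONST → push 1
BINARY_OP + → 4 + 1 = 5
STORE_FAST i → i=5
LOAD_FAST i → push 5
LOAD_CONST → push 5
COMPARE_OP bool(<) → 5 vs 5 = False
POP_JUMP_IF_FALSE → pop False; jump
LOAD_FAST s → push 102
RETURN_VALUE → return 102.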